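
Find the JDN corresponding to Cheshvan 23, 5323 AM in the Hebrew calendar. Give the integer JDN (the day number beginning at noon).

Equivalently 1 November 1562 (proleptic Gregorian).
JDN 2299161 is 15 October 1582 CE (Gregorian); the target day is −7288 days from there, so JDN = 2291873.

2291873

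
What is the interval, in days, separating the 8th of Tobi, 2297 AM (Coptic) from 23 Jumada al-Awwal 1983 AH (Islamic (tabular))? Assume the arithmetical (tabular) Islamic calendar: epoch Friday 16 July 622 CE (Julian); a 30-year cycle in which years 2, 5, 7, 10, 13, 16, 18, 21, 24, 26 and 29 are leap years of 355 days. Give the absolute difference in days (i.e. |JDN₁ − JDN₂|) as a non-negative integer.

JDN of the first date = 2663771.
JDN of the second date = 2650935.
|2650935 − 2663771| = 12836.

12836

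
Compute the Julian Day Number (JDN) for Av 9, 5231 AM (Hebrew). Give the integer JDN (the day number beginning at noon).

2258548

Equivalently 5 August 1471 (proleptic Gregorian).
JDN 2299161 is 15 October 1582 CE (Gregorian); the target day is −40613 days from there, so JDN = 2258548.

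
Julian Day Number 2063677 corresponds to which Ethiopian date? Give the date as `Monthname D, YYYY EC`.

Tir 20, 930 EC

The proleptic Gregorian equivalent of JDN 2063677 is 20 January 938.
In the Ethiopian calendar that day is Tir 20, 930 EC.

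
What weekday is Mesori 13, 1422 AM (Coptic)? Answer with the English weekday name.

This is JDN 2344392 (17 August 1706 Gregorian).
Since JDN mod 7 = 1 (0 = Monday), the day is Tuesday.

Tuesday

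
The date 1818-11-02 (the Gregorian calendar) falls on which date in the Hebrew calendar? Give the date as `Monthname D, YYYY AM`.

Both dates share Julian Day Number 2385376; in the Hebrew calendar that is 3 Cheshvan 5579 AM.

Cheshvan 3, 5579 AM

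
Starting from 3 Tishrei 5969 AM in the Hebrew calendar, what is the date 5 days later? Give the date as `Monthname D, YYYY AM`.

The starting date is JDN 2527772; 2527772 + 5 = 2527777.
JDN 2527777 corresponds to Tishrei 8, 5969 AM.

Tishrei 8, 5969 AM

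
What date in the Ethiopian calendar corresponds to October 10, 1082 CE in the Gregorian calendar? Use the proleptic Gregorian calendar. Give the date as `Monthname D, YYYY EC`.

Both dates share Julian Day Number 2116535; in the Ethiopian calendar that is 7 Tikimt 1075 EC.

Tikimt 7, 1075 EC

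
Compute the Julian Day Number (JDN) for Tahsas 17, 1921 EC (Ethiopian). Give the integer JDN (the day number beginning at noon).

2425607

In the Gregorian calendar the same day is 26 December 1928.
JDN 2299161 is 15 October 1582 CE (Gregorian); the target day is +126446 days from there, so JDN = 2425607.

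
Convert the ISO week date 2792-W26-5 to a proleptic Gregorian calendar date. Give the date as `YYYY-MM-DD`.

2792-06-26

ISO week 1 of 2792 is the week containing the first Thursday of 2792.
Week 26, day 5 (Friday) lands on 2792-06-26.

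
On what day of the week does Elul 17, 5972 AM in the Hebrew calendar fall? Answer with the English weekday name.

In the Gregorian calendar this is 15 September 2212 (JDN 2529234).
JDN 2529234 mod 7 = 1, and JDN 0 was a Monday, so this is a Tuesday.

Tuesday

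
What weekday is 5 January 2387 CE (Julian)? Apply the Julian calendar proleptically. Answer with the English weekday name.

Wednesday

In the Gregorian calendar this is 21 January 2387 (JDN 2592914).
Since JDN mod 7 = 2 (0 = Monday), the day is Wednesday.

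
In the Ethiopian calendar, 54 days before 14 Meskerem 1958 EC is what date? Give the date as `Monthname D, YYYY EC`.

The starting date is JDN 2439028; 2439028 − 54 = 2438974.
JDN 2438974 corresponds to Hamle 25, 1957 EC.

Hamle 25, 1957 EC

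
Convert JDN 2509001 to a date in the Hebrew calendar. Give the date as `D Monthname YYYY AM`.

14 Nisan 5917 AM

JDN 2509001 is 23 April 2157 in the Gregorian calendar.
In the Hebrew calendar that day is 14 Nisan 5917 AM.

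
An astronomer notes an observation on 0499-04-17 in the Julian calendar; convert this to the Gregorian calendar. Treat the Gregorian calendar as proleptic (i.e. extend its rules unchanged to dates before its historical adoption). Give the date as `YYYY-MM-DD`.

At this point the Julian calendar is 1 day behind the Gregorian.
17 April 499 Julian + 1 day → 18 April 499 Gregorian.

0499-04-18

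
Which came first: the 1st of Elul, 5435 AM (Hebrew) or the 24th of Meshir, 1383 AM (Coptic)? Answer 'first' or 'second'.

second

The two dates have Julian Day Numbers 2333076 and 2329978 respectively.
Since 2329978 < 2333076, the second date comes first.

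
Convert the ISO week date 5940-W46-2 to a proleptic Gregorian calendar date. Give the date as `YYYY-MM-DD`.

ISO week 1 of 5940 is the week containing the first Thursday of 5940.
Week 46, day 2 (Tuesday) lands on 5940-11-12.

5940-11-12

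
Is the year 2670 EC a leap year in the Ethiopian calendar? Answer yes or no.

no

2670 mod 4 = 2; in the Ethiopian calendar a year is leap when year mod 4 = 3, so it is a common year.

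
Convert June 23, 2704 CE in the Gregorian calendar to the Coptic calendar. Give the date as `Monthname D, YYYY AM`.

Both dates share Julian Day Number 2708849; in the Coptic calendar that is 10 Paoni 2420 AM.

Paoni 10, 2420 AM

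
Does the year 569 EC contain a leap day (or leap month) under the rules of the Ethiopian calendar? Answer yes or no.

no

569 mod 4 = 1; in the Ethiopian calendar a year is leap when year mod 4 = 3, so it is a common year.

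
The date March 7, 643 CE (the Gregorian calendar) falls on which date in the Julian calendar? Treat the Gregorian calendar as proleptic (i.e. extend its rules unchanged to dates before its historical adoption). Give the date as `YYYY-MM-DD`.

0643-03-04

At this point the Julian calendar is 3 days behind the Gregorian.
7 March 643 Gregorian − 3 days → 4 March 643 Julian.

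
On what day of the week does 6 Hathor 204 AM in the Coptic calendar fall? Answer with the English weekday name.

Tuesday

In the proleptic Gregorian calendar this is 4 November 487 (JDN 1899241).
Since JDN mod 7 = 1 (0 = Monday), the day is Tuesday.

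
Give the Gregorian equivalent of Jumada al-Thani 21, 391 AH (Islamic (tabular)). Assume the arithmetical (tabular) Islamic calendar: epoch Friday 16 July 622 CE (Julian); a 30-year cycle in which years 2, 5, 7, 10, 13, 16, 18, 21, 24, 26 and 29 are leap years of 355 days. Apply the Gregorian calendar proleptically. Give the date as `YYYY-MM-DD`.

Julian Day Number of the source date = 2086811.
Converting JDN 2086811 to the Gregorian calendar gives 24 May 1001 CE.

1001-05-24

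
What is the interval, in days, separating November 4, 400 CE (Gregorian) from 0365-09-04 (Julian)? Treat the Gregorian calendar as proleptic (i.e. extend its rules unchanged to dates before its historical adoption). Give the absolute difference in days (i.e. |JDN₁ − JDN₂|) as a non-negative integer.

First date → JDN 1867465; second date → JDN 1854621.
The interval is |1867465 − 1854621| = 12844 days.

12844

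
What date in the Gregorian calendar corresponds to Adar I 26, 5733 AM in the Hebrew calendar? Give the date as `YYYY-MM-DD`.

1973-02-28

Julian Day Number of the source date = 2441742.
Converting JDN 2441742 to the Gregorian calendar gives 28 February 1973 CE.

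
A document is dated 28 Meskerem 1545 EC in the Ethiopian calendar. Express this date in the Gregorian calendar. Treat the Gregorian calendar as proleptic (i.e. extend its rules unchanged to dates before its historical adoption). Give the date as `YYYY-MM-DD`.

1552-10-05

Both dates share Julian Day Number 2288194; in the Gregorian calendar that is 5 October 1552 CE.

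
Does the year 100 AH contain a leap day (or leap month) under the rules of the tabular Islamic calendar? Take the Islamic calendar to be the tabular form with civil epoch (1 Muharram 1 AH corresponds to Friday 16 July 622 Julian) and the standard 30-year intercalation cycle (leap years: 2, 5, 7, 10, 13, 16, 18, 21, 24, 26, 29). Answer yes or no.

Year 100 AH is year 10 of its 30-year cycle; leap positions are 2, 5, 7, 10, 13, 16, 18, 21, 24, 26, 29, so it is a leap year (355 days).

yes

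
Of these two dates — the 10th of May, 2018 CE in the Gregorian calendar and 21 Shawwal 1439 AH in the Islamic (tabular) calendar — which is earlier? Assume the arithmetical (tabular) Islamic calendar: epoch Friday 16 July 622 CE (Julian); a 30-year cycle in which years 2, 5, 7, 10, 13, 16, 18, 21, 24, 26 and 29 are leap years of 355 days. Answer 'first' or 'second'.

first

Converting both to JDN: 2458249 vs 2458305; the smaller is the first.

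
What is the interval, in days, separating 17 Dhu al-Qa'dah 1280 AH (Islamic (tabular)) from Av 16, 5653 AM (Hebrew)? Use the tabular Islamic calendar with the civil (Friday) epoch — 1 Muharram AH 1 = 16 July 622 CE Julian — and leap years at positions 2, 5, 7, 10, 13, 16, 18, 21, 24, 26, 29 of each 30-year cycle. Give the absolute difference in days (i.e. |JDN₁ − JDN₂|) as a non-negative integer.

10688

JDN of the first date = 2401986.
JDN of the second date = 2412674.
|2412674 − 2401986| = 10688.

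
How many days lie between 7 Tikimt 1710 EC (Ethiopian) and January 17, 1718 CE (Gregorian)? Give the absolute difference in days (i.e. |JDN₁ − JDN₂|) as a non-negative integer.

JDN of the first date = 2348469.
JDN of the second date = 2348563.
|2348563 − 2348469| = 94.

94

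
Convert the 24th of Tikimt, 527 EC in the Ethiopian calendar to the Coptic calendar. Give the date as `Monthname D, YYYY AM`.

Paopi 24, 251 AM

The source date corresponds to 23 October 534 in the proleptic Gregorian calendar (JDN 1916395).
That day falls on 24 Paopi 251 AM in the Coptic calendar.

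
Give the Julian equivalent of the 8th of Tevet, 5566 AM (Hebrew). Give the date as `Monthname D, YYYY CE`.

December 17, 1805 CE

Julian Day Number of the source date = 2380685.
Converting JDN 2380685 to the Julian calendar gives 17 December 1805 CE.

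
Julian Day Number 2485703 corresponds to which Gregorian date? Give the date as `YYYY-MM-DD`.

2093-07-09

Counting from JDN 2299161 = 15 Oct 1582 gives an offset of 186542 days.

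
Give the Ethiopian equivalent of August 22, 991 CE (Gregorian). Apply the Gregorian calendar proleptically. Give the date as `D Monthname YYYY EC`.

24 Nehase 983 EC

Both dates share Julian Day Number 2083249; in the Ethiopian calendar that is 24 Nehase 983 EC.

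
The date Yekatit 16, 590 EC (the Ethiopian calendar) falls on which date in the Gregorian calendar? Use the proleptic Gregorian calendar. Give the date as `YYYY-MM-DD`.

Both dates share Julian Day Number 1939518; in the Gregorian calendar that is 12 February 598 CE.

0598-02-12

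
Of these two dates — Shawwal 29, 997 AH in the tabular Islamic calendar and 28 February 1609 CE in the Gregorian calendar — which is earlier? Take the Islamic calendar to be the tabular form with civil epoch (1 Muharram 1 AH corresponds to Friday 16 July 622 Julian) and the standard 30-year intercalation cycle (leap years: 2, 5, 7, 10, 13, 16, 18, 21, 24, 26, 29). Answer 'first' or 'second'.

first

Converting both to JDN: 2301683 vs 2308794; the smaller is the first.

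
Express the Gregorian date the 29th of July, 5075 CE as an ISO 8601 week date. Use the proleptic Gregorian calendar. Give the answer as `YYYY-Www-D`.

The weekday is Thursday (ISO weekday 4).
That Thursday belongs to ISO week 30 of ISO year 5075.

5075-W30-4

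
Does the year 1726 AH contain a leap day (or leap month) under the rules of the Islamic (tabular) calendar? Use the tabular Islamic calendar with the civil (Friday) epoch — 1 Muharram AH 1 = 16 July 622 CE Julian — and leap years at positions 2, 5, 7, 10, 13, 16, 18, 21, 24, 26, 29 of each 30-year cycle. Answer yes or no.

Year 1726 AH is year 16 of its 30-year cycle; leap positions are 2, 5, 7, 10, 13, 16, 18, 21, 24, 26, 29, so it is a leap year (355 days).

yes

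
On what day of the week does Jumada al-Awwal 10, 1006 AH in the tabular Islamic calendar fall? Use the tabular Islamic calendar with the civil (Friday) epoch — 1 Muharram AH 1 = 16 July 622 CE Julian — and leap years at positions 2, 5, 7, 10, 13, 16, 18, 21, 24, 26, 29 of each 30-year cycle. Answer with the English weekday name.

Friday

Equivalently 19 December 1597 Gregorian, JDN 2304705.
JDN 2304705 mod 7 = 4, and JDN 0 was a Monday, so this is a Friday.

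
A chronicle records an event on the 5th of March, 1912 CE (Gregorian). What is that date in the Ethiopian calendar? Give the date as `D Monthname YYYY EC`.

Both dates share Julian Day Number 2419467; in the Ethiopian calendar that is 26 Yekatit 1904 EC.

26 Yekatit 1904 EC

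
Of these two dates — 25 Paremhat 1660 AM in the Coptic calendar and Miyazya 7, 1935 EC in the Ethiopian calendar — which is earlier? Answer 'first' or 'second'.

second

The two dates have Julian Day Numbers 2431184 and 2430830 respectively.
Since 2430830 < 2431184, the second date comes first.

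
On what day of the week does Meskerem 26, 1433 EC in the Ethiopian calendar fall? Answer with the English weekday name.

Friday

This is JDN 2247284 (2 October 1440 Gregorian).
2247284 ≡ 4 (mod 7); counting from Monday = 0 gives Friday.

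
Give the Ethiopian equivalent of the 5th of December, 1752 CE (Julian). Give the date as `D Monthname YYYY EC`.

9 Tahsas 1745 EC

The source date corresponds to 16 December 1752 in the Gregorian calendar (JDN 2361315).
That day falls on 9 Tahsas 1745 EC in the Ethiopian calendar.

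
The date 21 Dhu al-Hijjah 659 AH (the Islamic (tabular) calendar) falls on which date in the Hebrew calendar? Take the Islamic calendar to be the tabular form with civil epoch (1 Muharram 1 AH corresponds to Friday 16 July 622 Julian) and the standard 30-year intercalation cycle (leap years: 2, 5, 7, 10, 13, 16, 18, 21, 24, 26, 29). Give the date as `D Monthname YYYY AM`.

22 Kislev 5022 AM

The source date corresponds to 23 November 1261 in the proleptic Gregorian calendar (JDN 2181958).
That day falls on 22 Kislev 5022 AM in the Hebrew calendar.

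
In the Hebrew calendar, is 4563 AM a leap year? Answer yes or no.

yes

Hebrew year 4563 is year 3 of its 19-year Metonic cycle; leap years are at positions 3, 6, 8, 11, 14, 17, 19, so it is a leap year (13 months).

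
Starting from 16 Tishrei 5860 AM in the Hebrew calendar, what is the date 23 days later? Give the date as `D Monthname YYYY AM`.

9 Cheshvan 5860 AM

JDN of 16 Tishrei 5860 AM = 2487977.
2487977 + 23 = 2488000.
JDN 2488000 in the Hebrew calendar is 9 Cheshvan 5860 AM.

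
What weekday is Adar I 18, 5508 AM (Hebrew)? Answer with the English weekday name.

Saturday

This is JDN 2359551 (17 February 1748 Gregorian).
JDN 2359551 mod 7 = 5, and JDN 0 was a Monday, so this is a Saturday.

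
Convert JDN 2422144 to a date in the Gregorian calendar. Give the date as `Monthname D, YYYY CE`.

Counting from JDN 2299161 = 15 Oct 1582 gives an offset of 122983 days.

July 4, 1919 CE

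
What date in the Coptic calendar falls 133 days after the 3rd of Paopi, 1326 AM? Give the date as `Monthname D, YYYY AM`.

Counting 133 days forward from JDN 2309018 reaches JDN 2309151, which is Meshir 16, 1326 AM.

Meshir 16, 1326 AM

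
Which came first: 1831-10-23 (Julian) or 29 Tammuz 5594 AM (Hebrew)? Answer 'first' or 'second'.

first

First date → JDN 2390126; second date → JDN 2391131.
JDN 2390126 < JDN 2391131, so the first date is earlier.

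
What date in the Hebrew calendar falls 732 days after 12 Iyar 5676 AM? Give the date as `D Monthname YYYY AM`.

6 Sivan 5678 AM

The starting date is JDN 2420999; 2420999 + 732 = 2421731.
JDN 2421731 corresponds to 6 Sivan 5678 AM.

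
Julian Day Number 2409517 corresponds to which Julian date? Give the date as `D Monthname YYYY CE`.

The Gregorian equivalent of JDN 2409517 is 6 December 1884.
In the Julian calendar that day is 24 November 1884 CE.

24 November 1884 CE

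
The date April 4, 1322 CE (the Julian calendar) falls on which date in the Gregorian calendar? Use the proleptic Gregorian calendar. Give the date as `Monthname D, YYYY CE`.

For dates in this range the Gregorian date is 8 days ahead of the Julian.
4 April 1322 Julian + 8 days → 12 April 1322 Gregorian.

April 12, 1322 CE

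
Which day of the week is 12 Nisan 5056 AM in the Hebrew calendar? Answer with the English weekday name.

In the proleptic Gregorian calendar this is 24 March 1296 (JDN 2194498).
2194498 ≡ 5 (mod 7); counting from Monday = 0 gives Saturday.

Saturday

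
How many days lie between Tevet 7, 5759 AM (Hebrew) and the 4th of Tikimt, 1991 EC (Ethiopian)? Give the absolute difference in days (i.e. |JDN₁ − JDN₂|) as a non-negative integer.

73

First date → JDN 2451174; second date → JDN 2451101.
The interval is |2451174 − 2451101| = 73 days.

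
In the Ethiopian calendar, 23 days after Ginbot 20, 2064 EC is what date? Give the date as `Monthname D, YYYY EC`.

JDN of Ginbot 20, 2064 EC = 2477991.
2477991 + 23 = 2478014.
JDN 2478014 in the Ethiopian calendar is Sene 13, 2064 EC.

Sene 13, 2064 EC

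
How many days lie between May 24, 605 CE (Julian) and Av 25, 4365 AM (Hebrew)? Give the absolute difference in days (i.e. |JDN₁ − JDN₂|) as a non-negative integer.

84

JDN of the first date = 1942178.
JDN of the second date = 1942262.
|1942262 − 1942178| = 84.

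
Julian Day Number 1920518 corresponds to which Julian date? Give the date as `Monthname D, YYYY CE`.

February 3, 546 CE

JDN 1920518 is 5 February 546 in the proleptic Gregorian calendar.
In the Julian calendar that day is February 3, 546 CE.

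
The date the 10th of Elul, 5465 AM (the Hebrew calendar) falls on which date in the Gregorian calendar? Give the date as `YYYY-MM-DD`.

Both dates share Julian Day Number 2344040; in the Gregorian calendar that is 30 August 1705 CE.

1705-08-30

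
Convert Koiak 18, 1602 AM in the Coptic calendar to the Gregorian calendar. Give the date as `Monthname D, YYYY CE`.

December 26, 1885 CE

Julian Day Number of the source date = 2409902.
Converting JDN 2409902 to the Gregorian calendar gives 26 December 1885 CE.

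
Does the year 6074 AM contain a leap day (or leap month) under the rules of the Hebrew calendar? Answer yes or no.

no

Hebrew year 6074 is year 13 of its 19-year Metonic cycle; leap years are at positions 3, 6, 8, 11, 14, 17, 19, so it is a common year (12 months).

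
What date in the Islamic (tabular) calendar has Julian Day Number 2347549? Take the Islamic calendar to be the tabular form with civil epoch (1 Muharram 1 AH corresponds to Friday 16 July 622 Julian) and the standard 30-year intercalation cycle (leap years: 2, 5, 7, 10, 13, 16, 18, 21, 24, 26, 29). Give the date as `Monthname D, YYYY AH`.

Rabi' al-Thani 4, 1127 AH

JDN 2347549 is 9 April 1715 in the Gregorian calendar.
In the tabular Islamic calendar that day is Rabi' al-Thani 4, 1127 AH.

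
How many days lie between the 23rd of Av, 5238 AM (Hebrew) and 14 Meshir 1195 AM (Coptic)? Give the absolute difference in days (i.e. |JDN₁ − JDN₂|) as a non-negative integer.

First date → JDN 2261101; second date → JDN 2261301.
The interval is |2261101 − 2261301| = 200 days.

200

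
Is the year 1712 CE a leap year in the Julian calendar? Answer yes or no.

1712 mod 4 = 0, so it is a leap year in the Julian calendar.

yes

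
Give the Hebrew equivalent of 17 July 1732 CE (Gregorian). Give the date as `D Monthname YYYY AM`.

Both dates share Julian Day Number 2353858; in the Hebrew calendar that is 24 Tammuz 5492 AM.

24 Tammuz 5492 AM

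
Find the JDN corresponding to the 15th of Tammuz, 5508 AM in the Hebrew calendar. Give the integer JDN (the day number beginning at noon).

2359696

In the Gregorian calendar the same day is 11 July 1748.
JDN 2451545 is 1 January 2000 CE (Gregorian); the target day is −91849 days from there, so JDN = 2359696.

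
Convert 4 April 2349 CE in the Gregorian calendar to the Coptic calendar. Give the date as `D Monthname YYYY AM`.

23 Paremhat 2065 AM

Both dates share Julian Day Number 2579108; in the Coptic calendar that is 23 Paremhat 2065 AM.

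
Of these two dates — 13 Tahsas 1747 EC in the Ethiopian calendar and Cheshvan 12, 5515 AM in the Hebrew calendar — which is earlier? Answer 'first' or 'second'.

First date → JDN 2362049; second date → JDN 2361996.
JDN 2361996 < JDN 2362049, so the second date is earlier.

second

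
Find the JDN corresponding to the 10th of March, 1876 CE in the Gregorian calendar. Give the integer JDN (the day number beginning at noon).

JDN 2400001 is 17 November 1858 CE (Gregorian), MJD 0; the target day is +6323 days from there, so JDN = 2406324.

2406324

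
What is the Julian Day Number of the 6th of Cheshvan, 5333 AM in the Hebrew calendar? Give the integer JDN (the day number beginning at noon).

2295517

In the proleptic Gregorian calendar the same day is 23 October 1572.
JDN 2299161 is 15 October 1582 CE (Gregorian); the target day is −3644 days from there, so JDN = 2295517.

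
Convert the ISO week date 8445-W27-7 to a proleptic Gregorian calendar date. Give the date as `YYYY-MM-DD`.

8445-07-09

ISO week 1 of 8445 is the week containing the first Thursday of 8445.
Week 27, day 7 (Sunday) lands on 8445-07-09.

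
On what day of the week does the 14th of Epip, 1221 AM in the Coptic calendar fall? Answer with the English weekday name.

Tuesday

This is JDN 2270948 (18 July 1505 Gregorian).
JDN 2270948 mod 7 = 1, and JDN 0 was a Monday, so this is a Tuesday.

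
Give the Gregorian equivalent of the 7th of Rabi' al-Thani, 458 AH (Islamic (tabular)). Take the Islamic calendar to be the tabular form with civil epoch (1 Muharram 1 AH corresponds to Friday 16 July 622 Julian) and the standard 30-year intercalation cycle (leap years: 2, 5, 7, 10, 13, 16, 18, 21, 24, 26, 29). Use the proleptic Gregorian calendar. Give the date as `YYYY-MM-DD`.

1066-03-14

Both dates share Julian Day Number 2110481; in the Gregorian calendar that is 14 March 1066 CE.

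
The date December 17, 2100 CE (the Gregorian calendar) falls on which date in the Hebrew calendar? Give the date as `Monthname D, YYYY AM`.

Kislev 15, 5861 AM

Julian Day Number of the source date = 2488420.
Converting JDN 2488420 to the Hebrew calendar gives 15 Kislev 5861 AM.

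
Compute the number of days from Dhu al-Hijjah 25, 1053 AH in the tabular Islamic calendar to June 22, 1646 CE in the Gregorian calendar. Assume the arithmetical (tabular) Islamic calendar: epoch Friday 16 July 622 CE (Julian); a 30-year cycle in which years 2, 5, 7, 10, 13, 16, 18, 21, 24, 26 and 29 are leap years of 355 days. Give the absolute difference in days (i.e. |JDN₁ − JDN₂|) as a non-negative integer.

839

JDN of the first date = 2321583.
JDN of the second date = 2322422.
|2322422 − 2321583| = 839.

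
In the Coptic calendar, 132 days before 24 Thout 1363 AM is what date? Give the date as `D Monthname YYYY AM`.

17 Pashons 1362 AM

JDN of 24 Thout 1363 AM = 2322523.
2322523 − 132 = 2322391.
JDN 2322391 in the Coptic calendar is 17 Pashons 1362 AM.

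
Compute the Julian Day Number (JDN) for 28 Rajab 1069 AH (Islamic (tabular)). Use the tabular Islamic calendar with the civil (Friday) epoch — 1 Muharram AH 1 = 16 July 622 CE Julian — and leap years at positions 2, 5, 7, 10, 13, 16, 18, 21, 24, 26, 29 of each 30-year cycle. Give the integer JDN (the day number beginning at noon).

2327108

In the Gregorian calendar the same day is 21 April 1659.
JDN 2451545 is 1 January 2000 CE (Gregorian); the target day is −124437 days from there, so JDN = 2327108.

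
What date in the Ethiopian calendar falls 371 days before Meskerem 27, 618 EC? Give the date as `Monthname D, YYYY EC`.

The starting date is JDN 1949606; 1949606 − 371 = 1949235.
JDN 1949235 corresponds to Meskerem 21, 617 EC.

Meskerem 21, 617 EC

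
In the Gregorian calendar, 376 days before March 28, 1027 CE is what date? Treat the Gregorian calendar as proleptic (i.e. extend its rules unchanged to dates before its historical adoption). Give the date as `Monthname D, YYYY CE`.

March 17, 1026 CE

JDN of March 28, 1027 CE = 2096250.
2096250 − 376 = 2095874.
JDN 2095874 in the Gregorian calendar is March 17, 1026 CE.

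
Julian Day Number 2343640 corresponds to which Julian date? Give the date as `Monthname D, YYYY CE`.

July 15, 1704 CE

JDN 2343640 is 26 July 1704 in the Gregorian calendar.
In the Julian calendar that day is July 15, 1704 CE.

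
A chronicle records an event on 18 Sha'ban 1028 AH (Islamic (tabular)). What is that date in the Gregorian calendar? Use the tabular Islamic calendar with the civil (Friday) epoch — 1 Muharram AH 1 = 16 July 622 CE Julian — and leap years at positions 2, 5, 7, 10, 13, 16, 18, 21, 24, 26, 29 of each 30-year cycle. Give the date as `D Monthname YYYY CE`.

Both dates share Julian Day Number 2312599; in the Gregorian calendar that is 31 July 1619 CE.

31 July 1619 CE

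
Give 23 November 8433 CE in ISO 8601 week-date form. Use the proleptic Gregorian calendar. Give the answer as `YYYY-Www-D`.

The weekday is Wednesday (ISO weekday 3).
That Wednesday belongs to ISO week 47 of ISO year 8433.

8433-W47-3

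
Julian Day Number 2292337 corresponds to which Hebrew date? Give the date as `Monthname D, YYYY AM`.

The proleptic Gregorian equivalent of JDN 2292337 is 8 February 1564.
In the Hebrew calendar that day is Shevat 15, 5324 AM.

Shevat 15, 5324 AM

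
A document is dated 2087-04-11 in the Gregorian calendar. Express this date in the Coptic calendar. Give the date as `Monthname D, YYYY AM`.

Both dates share Julian Day Number 2483422; in the Coptic calendar that is 3 Parmouti 1803 AM.

Parmouti 3, 1803 AM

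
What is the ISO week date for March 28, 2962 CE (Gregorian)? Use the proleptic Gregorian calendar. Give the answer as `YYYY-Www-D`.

The weekday is Sunday (ISO weekday 7).
That Sunday belongs to ISO week 12 of ISO year 2962.

2962-W12-7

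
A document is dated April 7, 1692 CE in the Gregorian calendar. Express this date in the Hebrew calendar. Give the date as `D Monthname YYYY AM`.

Both dates share Julian Day Number 2339148; in the Hebrew calendar that is 21 Nisan 5452 AM.

21 Nisan 5452 AM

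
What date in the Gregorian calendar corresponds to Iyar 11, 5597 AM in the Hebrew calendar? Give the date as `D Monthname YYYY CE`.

Both dates share Julian Day Number 2392146; in the Gregorian calendar that is 16 May 1837 CE.

16 May 1837 CE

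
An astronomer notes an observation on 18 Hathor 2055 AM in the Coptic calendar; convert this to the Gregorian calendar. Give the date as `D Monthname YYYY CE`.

Both dates share Julian Day Number 2575330; in the Gregorian calendar that is 30 November 2338 CE.

30 November 2338 CE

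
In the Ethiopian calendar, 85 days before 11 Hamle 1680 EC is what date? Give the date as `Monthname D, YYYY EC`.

The starting date is JDN 2337786; 2337786 − 85 = 2337701.
JDN 2337701 corresponds to Miyazya 16, 1680 EC.

Miyazya 16, 1680 EC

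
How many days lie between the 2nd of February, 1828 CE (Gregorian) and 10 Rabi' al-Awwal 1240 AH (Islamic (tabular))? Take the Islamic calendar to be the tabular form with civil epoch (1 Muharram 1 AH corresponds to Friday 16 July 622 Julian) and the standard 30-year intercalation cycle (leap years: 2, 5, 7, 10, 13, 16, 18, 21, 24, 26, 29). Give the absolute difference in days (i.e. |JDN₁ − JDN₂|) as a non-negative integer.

1187

JDN of the first date = 2388755.
JDN of the second date = 2387568.
|2387568 − 2388755| = 1187.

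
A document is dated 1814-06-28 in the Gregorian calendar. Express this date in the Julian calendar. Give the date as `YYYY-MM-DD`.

1814-06-16

The Julian–Gregorian offset here is 12 days (Julian trailing).
28 June 1814 Gregorian − 12 days → 16 June 1814 Julian.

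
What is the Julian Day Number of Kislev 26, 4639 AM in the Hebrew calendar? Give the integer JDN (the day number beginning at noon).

In the proleptic Gregorian calendar the same day is 29 November 878.
JDN 2451545 is 1 January 2000 CE (Gregorian); the target day is −409469 days from there, so JDN = 2042076.

2042076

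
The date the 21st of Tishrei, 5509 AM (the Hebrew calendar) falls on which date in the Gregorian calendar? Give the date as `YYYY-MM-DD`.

1748-10-13

Both dates share Julian Day Number 2359790; in the Gregorian calendar that is 13 October 1748 CE.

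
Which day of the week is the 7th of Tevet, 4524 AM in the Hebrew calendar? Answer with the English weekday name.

This is JDN 2000094 (21 December 763 Gregorian).
JDN 2000094 mod 7 = 5, and JDN 0 was a Monday, so this is a Saturday.

Saturday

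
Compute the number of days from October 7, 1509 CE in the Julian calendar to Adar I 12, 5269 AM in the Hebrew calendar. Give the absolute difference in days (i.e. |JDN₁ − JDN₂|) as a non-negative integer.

247

JDN of the first date = 2272500.
JDN of the second date = 2272253.
|2272253 − 2272500| = 247.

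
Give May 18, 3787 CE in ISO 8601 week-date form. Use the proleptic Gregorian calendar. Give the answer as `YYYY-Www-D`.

3787-W20-5

The weekday is Friday (ISO weekday 5).
That Friday belongs to ISO week 20 of ISO year 3787.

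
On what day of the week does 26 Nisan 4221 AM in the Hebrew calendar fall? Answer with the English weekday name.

In the proleptic Gregorian calendar this is 23 April 461 (JDN 1889550).
1889550 ≡ 5 (mod 7); counting from Monday = 0 gives Saturday.

Saturday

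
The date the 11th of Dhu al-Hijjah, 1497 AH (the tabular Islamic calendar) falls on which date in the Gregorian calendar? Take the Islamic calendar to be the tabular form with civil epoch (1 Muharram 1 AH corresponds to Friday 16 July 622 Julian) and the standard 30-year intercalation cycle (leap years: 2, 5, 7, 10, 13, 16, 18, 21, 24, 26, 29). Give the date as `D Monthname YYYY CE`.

Both dates share Julian Day Number 2478908; in the Gregorian calendar that is 1 December 2074 CE.

1 December 2074 CE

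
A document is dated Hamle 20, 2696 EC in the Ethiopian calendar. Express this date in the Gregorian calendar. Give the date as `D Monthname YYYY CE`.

2 August 2704 CE

Julian Day Number of the source date = 2708889.
Converting JDN 2708889 to the Gregorian calendar gives 2 August 2704 CE.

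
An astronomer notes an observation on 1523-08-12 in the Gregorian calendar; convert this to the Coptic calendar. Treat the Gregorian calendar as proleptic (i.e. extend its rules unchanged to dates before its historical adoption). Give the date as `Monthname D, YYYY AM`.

Julian Day Number of the source date = 2277547.
Converting JDN 2277547 to the Coptic calendar gives 9 Mesori 1239 AM.

Mesori 9, 1239 AM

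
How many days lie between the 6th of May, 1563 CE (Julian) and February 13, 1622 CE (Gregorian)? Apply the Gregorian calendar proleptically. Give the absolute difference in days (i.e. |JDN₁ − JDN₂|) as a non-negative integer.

21458

First date → JDN 2292069; second date → JDN 2313527.
The interval is |2292069 − 2313527| = 21458 days.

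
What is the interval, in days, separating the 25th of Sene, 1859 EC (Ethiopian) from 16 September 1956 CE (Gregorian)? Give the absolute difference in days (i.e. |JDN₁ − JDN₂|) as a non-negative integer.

JDN of the first date = 2403149.
JDN of the second date = 2435733.
|2435733 − 2403149| = 32584.

32584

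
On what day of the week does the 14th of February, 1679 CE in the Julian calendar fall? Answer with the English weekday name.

In the Gregorian calendar this is 24 February 1679 (JDN 2334357).
Since JDN mod 7 = 4 (0 = Monday), the day is Friday.

Friday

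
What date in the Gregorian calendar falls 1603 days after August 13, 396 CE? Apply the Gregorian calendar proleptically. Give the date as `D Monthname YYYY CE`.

2 January 401 CE

JDN of August 13, 396 CE = 1865921.
1865921 + 1603 = 1867524.
JDN 1867524 in the Gregorian calendar is 2 January 401 CE.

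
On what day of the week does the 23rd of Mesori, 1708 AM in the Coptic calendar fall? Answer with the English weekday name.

Saturday

Equivalently 29 August 1992 Gregorian, JDN 2448864.
Since JDN mod 7 = 5 (0 = Monday), the day is Saturday.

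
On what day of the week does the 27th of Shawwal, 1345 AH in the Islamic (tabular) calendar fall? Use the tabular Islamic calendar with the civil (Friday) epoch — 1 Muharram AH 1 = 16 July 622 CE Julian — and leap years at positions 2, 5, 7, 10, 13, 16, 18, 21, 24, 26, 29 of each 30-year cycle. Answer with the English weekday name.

This is JDN 2425001 (30 April 1927 Gregorian).
Since JDN mod 7 = 5 (0 = Monday), the day is Saturday.

Saturday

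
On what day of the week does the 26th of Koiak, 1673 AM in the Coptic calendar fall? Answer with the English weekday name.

Friday

In the Gregorian calendar this is 4 January 1957 (JDN 2435843).
Since JDN mod 7 = 4 (0 = Monday), the day is Friday.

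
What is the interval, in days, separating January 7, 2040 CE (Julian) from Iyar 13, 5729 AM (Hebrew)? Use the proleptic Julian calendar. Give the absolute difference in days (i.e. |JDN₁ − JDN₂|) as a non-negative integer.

First date → JDN 2466174; second date → JDN 2440343.
The interval is |2466174 − 2440343| = 25831 days.

25831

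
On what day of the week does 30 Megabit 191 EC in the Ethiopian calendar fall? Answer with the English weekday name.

Monday

Equivalently 25 March 199 Gregorian, JDN 1793827.
JDN 1793827 mod 7 = 0, and JDN 0 was a Monday, so this is a Monday.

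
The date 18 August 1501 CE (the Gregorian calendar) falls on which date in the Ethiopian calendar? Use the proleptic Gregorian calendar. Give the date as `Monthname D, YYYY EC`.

Nehase 15, 1493 EC

Both dates share Julian Day Number 2269518; in the Ethiopian calendar that is 15 Nehase 1493 EC.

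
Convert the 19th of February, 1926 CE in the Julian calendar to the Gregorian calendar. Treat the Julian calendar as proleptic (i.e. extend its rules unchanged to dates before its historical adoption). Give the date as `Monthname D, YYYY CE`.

March 4, 1926 CE

At this point the Julian calendar is 13 days behind the Gregorian.
19 February 1926 Julian + 13 days → 4 March 1926 Gregorian.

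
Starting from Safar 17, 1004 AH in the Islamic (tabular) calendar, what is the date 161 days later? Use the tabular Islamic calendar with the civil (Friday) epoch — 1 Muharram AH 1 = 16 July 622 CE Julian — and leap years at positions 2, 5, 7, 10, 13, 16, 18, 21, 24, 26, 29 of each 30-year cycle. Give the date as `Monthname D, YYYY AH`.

JDN of Safar 17, 1004 AH = 2303916.
2303916 + 161 = 2304077.
JDN 2304077 in the tabular Islamic calendar is Sha'ban 1, 1004 AH.

Sha'ban 1, 1004 AH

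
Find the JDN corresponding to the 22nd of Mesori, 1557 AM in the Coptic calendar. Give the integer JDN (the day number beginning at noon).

2393710

Equivalently 27 August 1841 (Gregorian).
JDN 2400001 is 17 November 1858 CE (Gregorian), MJD 0; the target day is −6291 days from there, so JDN = 2393710.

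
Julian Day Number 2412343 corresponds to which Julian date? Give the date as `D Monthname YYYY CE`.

The Gregorian equivalent of JDN 2412343 is 1 September 1892.
In the Julian calendar that day is 20 August 1892 CE.

20 August 1892 CE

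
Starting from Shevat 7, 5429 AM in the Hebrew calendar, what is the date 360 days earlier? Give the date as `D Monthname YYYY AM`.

The starting date is JDN 2330659; 2330659 − 360 = 2330299.
JDN 2330299 corresponds to 2 Shevat 5428 AM.

2 Shevat 5428 AM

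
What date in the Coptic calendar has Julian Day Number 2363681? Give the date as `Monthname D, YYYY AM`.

The Gregorian equivalent of JDN 2363681 is 9 June 1759.
In the Coptic calendar that day is Paoni 4, 1475 AM.

Paoni 4, 1475 AM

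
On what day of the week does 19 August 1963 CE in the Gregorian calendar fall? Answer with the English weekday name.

Monday

2438261 ≡ 0 (mod 7); counting from Monday = 0 gives Monday.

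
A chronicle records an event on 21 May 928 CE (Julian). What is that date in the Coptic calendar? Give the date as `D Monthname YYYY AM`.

26 Pashons 644 AM

Julian Day Number of the source date = 2060151.
Converting JDN 2060151 to the Coptic calendar gives 26 Pashons 644 AM.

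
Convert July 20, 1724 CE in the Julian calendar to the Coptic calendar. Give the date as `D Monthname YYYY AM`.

Both dates share Julian Day Number 2350950; in the Coptic calendar that is 26 Epip 1440 AM.

26 Epip 1440 AM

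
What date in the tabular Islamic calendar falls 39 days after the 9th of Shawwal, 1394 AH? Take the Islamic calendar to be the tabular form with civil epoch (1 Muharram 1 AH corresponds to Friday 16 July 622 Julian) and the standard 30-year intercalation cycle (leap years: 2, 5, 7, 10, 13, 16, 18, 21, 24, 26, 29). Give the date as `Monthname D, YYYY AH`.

Dhu al-Qa'dah 19, 1394 AH

The starting date is JDN 2442347; 2442347 + 39 = 2442386.
JDN 2442386 corresponds to Dhu al-Qa'dah 19, 1394 AH.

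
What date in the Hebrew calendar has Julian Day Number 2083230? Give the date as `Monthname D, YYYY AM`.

Av 15, 4751 AM

JDN 2083230 is 3 August 991 in the proleptic Gregorian calendar.
In the Hebrew calendar that day is Av 15, 4751 AM.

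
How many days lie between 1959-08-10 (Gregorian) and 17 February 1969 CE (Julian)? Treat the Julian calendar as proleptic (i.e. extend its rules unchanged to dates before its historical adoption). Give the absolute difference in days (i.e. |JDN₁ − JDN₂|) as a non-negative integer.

JDN of the first date = 2436791.
JDN of the second date = 2440283.
|2440283 − 2436791| = 3492.

3492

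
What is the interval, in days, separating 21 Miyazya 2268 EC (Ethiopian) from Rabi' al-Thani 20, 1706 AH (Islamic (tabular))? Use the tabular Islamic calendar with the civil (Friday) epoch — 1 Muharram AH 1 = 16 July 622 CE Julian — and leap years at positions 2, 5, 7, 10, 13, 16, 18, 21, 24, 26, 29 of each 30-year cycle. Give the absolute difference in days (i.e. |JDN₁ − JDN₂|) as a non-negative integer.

First date → JDN 2552473; second date → JDN 2552743.
The interval is |2552473 − 2552743| = 270 days.

270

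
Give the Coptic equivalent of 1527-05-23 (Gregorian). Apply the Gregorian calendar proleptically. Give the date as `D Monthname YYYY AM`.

Julian Day Number of the source date = 2278927.
Converting JDN 2278927 to the Coptic calendar gives 18 Pashons 1243 AM.

18 Pashons 1243 AM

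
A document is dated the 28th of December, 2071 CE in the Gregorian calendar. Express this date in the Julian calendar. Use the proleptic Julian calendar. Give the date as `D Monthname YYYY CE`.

For dates in this range the Gregorian date is 13 days ahead of the Julian.
28 December 2071 Gregorian − 13 days → 15 December 2071 Julian.

15 December 2071 CE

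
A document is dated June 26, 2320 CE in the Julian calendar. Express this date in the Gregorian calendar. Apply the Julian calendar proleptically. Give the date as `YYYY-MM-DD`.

For dates in this range the Gregorian date is 16 days ahead of the Julian.
26 June 2320 Julian + 16 days → 12 July 2320 Gregorian.

2320-07-12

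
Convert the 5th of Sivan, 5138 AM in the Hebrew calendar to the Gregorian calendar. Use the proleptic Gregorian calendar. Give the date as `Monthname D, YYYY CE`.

June 9, 1378 CE

Julian Day Number of the source date = 2224524.
Converting JDN 2224524 to the Gregorian calendar gives 9 June 1378 CE.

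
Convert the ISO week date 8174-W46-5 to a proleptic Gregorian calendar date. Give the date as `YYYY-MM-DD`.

ISO week 1 of 8174 is the week containing the first Thursday of 8174.
Week 46, day 5 (Friday) lands on 8174-11-18.

8174-11-18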